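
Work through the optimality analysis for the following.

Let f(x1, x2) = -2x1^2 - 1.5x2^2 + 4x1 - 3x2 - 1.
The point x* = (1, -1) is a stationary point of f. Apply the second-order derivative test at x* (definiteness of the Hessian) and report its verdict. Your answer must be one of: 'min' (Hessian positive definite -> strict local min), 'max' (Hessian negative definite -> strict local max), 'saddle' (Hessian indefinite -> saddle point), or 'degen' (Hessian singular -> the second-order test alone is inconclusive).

Compute the Hessian H = grad^2 f:
  H = [[-4, 0], [0, -3]]
Verify stationarity: grad f(x*) = H x* + g = (0, 0).
Eigenvalues of H: -4, -3.
Both eigenvalues < 0, so H is negative definite -> x* is a strict local max.

max


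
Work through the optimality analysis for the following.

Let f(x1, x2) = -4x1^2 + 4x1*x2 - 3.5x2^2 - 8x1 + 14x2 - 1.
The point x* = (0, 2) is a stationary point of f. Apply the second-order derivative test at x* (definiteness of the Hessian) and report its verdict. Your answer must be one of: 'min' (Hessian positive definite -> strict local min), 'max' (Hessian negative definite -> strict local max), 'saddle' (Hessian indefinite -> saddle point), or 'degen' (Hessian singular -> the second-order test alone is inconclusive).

Compute the Hessian H = grad^2 f:
  H = [[-8, 4], [4, -7]]
Verify stationarity: grad f(x*) = H x* + g = (0, 0).
Eigenvalues of H: -11.5311, -3.4689.
Both eigenvalues < 0, so H is negative definite -> x* is a strict local max.

max


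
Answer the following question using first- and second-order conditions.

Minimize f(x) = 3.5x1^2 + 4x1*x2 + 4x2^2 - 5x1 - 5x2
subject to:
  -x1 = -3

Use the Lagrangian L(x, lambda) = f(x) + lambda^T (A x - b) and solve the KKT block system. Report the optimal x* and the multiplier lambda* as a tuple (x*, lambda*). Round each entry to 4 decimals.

Form the Lagrangian:
  L(x, lambda) = (1/2) x^T Q x + c^T x + lambda^T (A x - b)
Stationarity (grad_x L = 0): Q x + c + A^T lambda = 0.
Primal feasibility: A x = b.

This gives the KKT block system:
  [ Q   A^T ] [ x     ]   [-c ]
  [ A    0  ] [ lambda ] = [ b ]

Solving the linear system:
  x*      = (3, -0.875)
  lambda* = (12.5)
  f(x*)   = 13.4375

x* = (3, -0.875), lambda* = (12.5)


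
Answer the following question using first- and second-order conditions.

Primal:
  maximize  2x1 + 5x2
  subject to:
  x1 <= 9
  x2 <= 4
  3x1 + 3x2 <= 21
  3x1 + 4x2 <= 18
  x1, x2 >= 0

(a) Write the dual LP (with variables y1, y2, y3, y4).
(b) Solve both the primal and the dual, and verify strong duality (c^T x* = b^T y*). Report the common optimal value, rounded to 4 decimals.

The standard primal-dual pair for 'max c^T x s.t. A x <= b, x >= 0' is:
  Dual:  min b^T y  s.t.  A^T y >= c,  y >= 0.

So the dual LP is:
  minimize  9y1 + 4y2 + 21y3 + 18y4
  subject to:
    y1 + 3y3 + 3y4 >= 2
    y2 + 3y3 + 4y4 >= 5
    y1, y2, y3, y4 >= 0

Solving the primal: x* = (0.6667, 4).
  primal value c^T x* = 21.3333.
Solving the dual: y* = (0, 2.3333, 0, 0.6667).
  dual value b^T y* = 21.3333.
Strong duality: c^T x* = b^T y*. Confirmed.

21.3333


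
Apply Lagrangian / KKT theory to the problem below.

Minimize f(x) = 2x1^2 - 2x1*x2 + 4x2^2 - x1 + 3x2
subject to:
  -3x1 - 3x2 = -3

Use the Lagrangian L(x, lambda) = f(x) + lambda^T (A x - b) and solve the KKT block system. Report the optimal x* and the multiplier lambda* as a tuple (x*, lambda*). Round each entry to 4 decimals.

Form the Lagrangian:
  L(x, lambda) = (1/2) x^T Q x + c^T x + lambda^T (A x - b)
Stationarity (grad_x L = 0): Q x + c + A^T lambda = 0.
Primal feasibility: A x = b.

This gives the KKT block system:
  [ Q   A^T ] [ x     ]   [-c ]
  [ A    0  ] [ lambda ] = [ b ]

Solving the linear system:
  x*      = (0.875, 0.125)
  lambda* = (0.75)
  f(x*)   = 0.875

x* = (0.875, 0.125), lambda* = (0.75)


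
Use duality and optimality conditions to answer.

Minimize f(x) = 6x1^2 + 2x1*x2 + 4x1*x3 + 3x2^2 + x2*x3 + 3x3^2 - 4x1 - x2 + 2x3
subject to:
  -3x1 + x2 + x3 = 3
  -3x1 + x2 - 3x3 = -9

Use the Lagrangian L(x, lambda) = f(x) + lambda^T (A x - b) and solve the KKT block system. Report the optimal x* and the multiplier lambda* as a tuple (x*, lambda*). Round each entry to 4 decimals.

Form the Lagrangian:
  L(x, lambda) = (1/2) x^T Q x + c^T x + lambda^T (A x - b)
Stationarity (grad_x L = 0): Q x + c + A^T lambda = 0.
Primal feasibility: A x = b.

This gives the KKT block system:
  [ Q   A^T ] [ x     ]   [-c ]
  [ A    0  ] [ lambda ] = [ b ]

Solving the linear system:
  x*      = (-0.1795, -0.5385, 3)
  lambda* = (-3.4936, 5.0833)
  f(x*)   = 31.7436

x* = (-0.1795, -0.5385, 3), lambda* = (-3.4936, 5.0833)


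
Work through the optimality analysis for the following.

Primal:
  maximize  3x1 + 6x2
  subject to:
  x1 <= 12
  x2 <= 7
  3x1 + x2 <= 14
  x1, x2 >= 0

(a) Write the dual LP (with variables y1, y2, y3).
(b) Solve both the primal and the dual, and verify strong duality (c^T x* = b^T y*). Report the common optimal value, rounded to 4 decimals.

The standard primal-dual pair for 'max c^T x s.t. A x <= b, x >= 0' is:
  Dual:  min b^T y  s.t.  A^T y >= c,  y >= 0.

So the dual LP is:
  minimize  12y1 + 7y2 + 14y3
  subject to:
    y1 + 3y3 >= 3
    y2 + y3 >= 6
    y1, y2, y3 >= 0

Solving the primal: x* = (2.3333, 7).
  primal value c^T x* = 49.
Solving the dual: y* = (0, 5, 1).
  dual value b^T y* = 49.
Strong duality: c^T x* = b^T y*. Confirmed.

49


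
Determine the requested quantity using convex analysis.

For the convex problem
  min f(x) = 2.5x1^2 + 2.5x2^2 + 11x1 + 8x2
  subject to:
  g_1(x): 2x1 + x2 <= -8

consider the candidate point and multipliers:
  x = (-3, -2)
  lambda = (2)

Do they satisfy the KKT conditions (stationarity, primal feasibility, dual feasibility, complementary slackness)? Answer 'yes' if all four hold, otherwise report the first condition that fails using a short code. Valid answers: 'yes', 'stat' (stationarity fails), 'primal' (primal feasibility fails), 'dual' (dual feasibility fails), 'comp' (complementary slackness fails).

Gradient of f: grad f(x) = Q x + c = (-4, -2)
Constraint values g_i(x) = a_i^T x - b_i:
  g_1((-3, -2)) = 0
Stationarity residual: grad f(x) + sum_i lambda_i a_i = (0, 0)
  -> stationarity OK
Primal feasibility (all g_i <= 0): OK
Dual feasibility (all lambda_i >= 0): OK
Complementary slackness (lambda_i * g_i(x) = 0 for all i): OK

Verdict: yes, KKT holds.

yes


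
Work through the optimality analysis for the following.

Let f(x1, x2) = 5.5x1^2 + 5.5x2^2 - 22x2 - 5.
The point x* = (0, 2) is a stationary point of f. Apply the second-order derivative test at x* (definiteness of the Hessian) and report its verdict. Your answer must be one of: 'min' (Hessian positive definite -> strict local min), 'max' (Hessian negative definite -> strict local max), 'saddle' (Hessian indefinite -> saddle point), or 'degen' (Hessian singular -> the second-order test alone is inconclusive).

Compute the Hessian H = grad^2 f:
  H = [[11, 0], [0, 11]]
Verify stationarity: grad f(x*) = H x* + g = (0, 0).
Eigenvalues of H: 11, 11.
Both eigenvalues > 0, so H is positive definite -> x* is a strict local min.

min


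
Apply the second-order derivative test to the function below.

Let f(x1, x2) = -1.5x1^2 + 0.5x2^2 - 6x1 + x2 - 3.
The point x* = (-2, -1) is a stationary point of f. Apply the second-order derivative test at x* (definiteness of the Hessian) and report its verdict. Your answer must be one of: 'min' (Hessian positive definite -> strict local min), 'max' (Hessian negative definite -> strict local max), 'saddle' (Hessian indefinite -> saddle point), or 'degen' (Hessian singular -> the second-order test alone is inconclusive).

Compute the Hessian H = grad^2 f:
  H = [[-3, 0], [0, 1]]
Verify stationarity: grad f(x*) = H x* + g = (0, 0).
Eigenvalues of H: -3, 1.
Eigenvalues have mixed signs, so H is indefinite -> x* is a saddle point.

saddle


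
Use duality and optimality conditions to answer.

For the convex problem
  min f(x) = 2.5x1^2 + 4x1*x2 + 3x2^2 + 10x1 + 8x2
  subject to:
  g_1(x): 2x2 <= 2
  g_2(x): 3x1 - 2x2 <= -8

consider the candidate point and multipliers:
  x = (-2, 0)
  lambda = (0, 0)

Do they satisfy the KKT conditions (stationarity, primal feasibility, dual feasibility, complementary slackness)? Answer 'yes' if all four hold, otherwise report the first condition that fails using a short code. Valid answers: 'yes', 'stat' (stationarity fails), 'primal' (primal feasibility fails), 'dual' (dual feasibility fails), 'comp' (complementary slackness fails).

Gradient of f: grad f(x) = Q x + c = (0, 0)
Constraint values g_i(x) = a_i^T x - b_i:
  g_1((-2, 0)) = -2
  g_2((-2, 0)) = 2
Stationarity residual: grad f(x) + sum_i lambda_i a_i = (0, 0)
  -> stationarity OK
Primal feasibility (all g_i <= 0): FAILS
Dual feasibility (all lambda_i >= 0): OK
Complementary slackness (lambda_i * g_i(x) = 0 for all i): OK

Verdict: the first failing condition is primal_feasibility -> primal.

primal


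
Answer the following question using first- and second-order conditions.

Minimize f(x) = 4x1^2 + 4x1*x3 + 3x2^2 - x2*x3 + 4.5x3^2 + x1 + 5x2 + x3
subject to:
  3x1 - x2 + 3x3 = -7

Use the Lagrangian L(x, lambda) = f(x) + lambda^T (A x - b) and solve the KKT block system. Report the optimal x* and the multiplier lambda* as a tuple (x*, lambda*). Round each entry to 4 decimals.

Form the Lagrangian:
  L(x, lambda) = (1/2) x^T Q x + c^T x + lambda^T (A x - b)
Stationarity (grad_x L = 0): Q x + c + A^T lambda = 0.
Primal feasibility: A x = b.

This gives the KKT block system:
  [ Q   A^T ] [ x     ]   [-c ]
  [ A    0  ] [ lambda ] = [ b ]

Solving the linear system:
  x*      = (-1.3143, -0.2436, -1.1002)
  lambda* = (4.6385)
  f(x*)   = 14.4185

x* = (-1.3143, -0.2436, -1.1002), lambda* = (4.6385)


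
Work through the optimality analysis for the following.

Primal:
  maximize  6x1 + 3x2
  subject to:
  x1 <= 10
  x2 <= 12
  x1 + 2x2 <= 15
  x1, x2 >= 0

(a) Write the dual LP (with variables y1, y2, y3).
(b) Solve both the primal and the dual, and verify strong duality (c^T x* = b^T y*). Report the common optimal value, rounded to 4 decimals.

The standard primal-dual pair for 'max c^T x s.t. A x <= b, x >= 0' is:
  Dual:  min b^T y  s.t.  A^T y >= c,  y >= 0.

So the dual LP is:
  minimize  10y1 + 12y2 + 15y3
  subject to:
    y1 + y3 >= 6
    y2 + 2y3 >= 3
    y1, y2, y3 >= 0

Solving the primal: x* = (10, 2.5).
  primal value c^T x* = 67.5.
Solving the dual: y* = (4.5, 0, 1.5).
  dual value b^T y* = 67.5.
Strong duality: c^T x* = b^T y*. Confirmed.

67.5


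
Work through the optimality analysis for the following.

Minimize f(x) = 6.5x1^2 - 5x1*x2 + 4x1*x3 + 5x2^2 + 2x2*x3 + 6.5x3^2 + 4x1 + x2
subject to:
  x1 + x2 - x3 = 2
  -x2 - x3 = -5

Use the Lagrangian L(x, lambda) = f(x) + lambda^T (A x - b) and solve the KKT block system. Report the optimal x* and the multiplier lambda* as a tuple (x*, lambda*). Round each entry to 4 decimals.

Form the Lagrangian:
  L(x, lambda) = (1/2) x^T Q x + c^T x + lambda^T (A x - b)
Stationarity (grad_x L = 0): Q x + c + A^T lambda = 0.
Primal feasibility: A x = b.

This gives the KKT block system:
  [ Q   A^T ] [ x     ]   [-c ]
  [ A    0  ] [ lambda ] = [ b ]

Solving the linear system:
  x*      = (0.514, 3.243, 1.757)
  lambda* = (-1.4953, 32.8785)
  f(x*)   = 86.3411

x* = (0.514, 3.243, 1.757), lambda* = (-1.4953, 32.8785)


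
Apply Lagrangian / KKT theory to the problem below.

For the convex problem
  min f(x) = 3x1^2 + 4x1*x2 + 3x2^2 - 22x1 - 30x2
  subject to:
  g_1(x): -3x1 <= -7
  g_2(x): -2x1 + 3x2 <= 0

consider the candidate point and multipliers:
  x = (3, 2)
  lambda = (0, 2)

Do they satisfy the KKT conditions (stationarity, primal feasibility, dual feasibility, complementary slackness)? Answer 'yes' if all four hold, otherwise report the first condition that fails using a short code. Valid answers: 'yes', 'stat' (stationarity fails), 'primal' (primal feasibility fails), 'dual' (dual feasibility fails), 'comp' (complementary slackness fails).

Gradient of f: grad f(x) = Q x + c = (4, -6)
Constraint values g_i(x) = a_i^T x - b_i:
  g_1((3, 2)) = -2
  g_2((3, 2)) = 0
Stationarity residual: grad f(x) + sum_i lambda_i a_i = (0, 0)
  -> stationarity OK
Primal feasibility (all g_i <= 0): OK
Dual feasibility (all lambda_i >= 0): OK
Complementary slackness (lambda_i * g_i(x) = 0 for all i): OK

Verdict: yes, KKT holds.

yes


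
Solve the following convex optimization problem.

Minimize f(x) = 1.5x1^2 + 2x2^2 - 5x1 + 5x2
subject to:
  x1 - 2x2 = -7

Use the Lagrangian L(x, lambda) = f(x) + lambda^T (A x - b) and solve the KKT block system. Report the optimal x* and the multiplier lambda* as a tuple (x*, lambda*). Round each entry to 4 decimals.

Form the Lagrangian:
  L(x, lambda) = (1/2) x^T Q x + c^T x + lambda^T (A x - b)
Stationarity (grad_x L = 0): Q x + c + A^T lambda = 0.
Primal feasibility: A x = b.

This gives the KKT block system:
  [ Q   A^T ] [ x     ]   [-c ]
  [ A    0  ] [ lambda ] = [ b ]

Solving the linear system:
  x*      = (-1.125, 2.9375)
  lambda* = (8.375)
  f(x*)   = 39.4688

x* = (-1.125, 2.9375), lambda* = (8.375)


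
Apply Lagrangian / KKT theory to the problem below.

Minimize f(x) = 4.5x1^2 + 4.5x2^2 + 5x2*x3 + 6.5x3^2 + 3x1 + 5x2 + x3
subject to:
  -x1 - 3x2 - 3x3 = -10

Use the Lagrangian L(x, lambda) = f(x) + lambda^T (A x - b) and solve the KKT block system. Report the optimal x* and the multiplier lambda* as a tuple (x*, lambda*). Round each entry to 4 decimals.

Form the Lagrangian:
  L(x, lambda) = (1/2) x^T Q x + c^T x + lambda^T (A x - b)
Stationarity (grad_x L = 0): Q x + c + A^T lambda = 0.
Primal feasibility: A x = b.

This gives the KKT block system:
  [ Q   A^T ] [ x     ]   [-c ]
  [ A    0  ] [ lambda ] = [ b ]

Solving the linear system:
  x*      = (0.6842, 1.7368, 1.3684)
  lambda* = (9.1579)
  f(x*)   = 51.8421

x* = (0.6842, 1.7368, 1.3684), lambda* = (9.1579)


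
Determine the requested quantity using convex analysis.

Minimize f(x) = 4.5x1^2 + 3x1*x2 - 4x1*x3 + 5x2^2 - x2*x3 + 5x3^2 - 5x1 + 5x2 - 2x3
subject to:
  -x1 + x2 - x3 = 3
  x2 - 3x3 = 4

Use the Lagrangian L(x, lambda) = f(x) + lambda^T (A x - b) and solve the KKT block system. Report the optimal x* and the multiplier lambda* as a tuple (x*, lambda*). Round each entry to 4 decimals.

Form the Lagrangian:
  L(x, lambda) = (1/2) x^T Q x + c^T x + lambda^T (A x - b)
Stationarity (grad_x L = 0): Q x + c + A^T lambda = 0.
Primal feasibility: A x = b.

This gives the KKT block system:
  [ Q   A^T ] [ x     ]   [-c ]
  [ A    0  ] [ lambda ] = [ b ]

Solving the linear system:
  x*      = (-1.2133, 0.68, -1.1067)
  lambda* = (-9.4533, 0.1867)
  f(x*)   = 19.6467

x* = (-1.2133, 0.68, -1.1067), lambda* = (-9.4533, 0.1867)


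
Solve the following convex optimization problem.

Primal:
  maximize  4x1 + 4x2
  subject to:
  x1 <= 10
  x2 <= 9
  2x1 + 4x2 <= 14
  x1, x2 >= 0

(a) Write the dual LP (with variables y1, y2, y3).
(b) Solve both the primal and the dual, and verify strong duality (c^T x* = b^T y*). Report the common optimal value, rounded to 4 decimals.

The standard primal-dual pair for 'max c^T x s.t. A x <= b, x >= 0' is:
  Dual:  min b^T y  s.t.  A^T y >= c,  y >= 0.

So the dual LP is:
  minimize  10y1 + 9y2 + 14y3
  subject to:
    y1 + 2y3 >= 4
    y2 + 4y3 >= 4
    y1, y2, y3 >= 0

Solving the primal: x* = (7, 0).
  primal value c^T x* = 28.
Solving the dual: y* = (0, 0, 2).
  dual value b^T y* = 28.
Strong duality: c^T x* = b^T y*. Confirmed.

28


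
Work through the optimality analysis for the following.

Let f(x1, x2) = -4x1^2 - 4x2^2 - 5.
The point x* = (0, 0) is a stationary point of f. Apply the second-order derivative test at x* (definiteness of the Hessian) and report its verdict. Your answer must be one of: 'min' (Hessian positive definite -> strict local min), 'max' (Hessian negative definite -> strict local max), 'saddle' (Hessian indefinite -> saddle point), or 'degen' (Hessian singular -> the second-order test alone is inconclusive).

Compute the Hessian H = grad^2 f:
  H = [[-8, 0], [0, -8]]
Verify stationarity: grad f(x*) = H x* + g = (0, 0).
Eigenvalues of H: -8, -8.
Both eigenvalues < 0, so H is negative definite -> x* is a strict local max.

max


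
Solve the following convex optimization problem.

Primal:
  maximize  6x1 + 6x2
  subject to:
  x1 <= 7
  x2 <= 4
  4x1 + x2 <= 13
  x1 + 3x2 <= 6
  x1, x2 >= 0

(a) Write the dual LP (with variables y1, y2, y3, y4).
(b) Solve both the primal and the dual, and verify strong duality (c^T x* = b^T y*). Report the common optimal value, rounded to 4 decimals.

The standard primal-dual pair for 'max c^T x s.t. A x <= b, x >= 0' is:
  Dual:  min b^T y  s.t.  A^T y >= c,  y >= 0.

So the dual LP is:
  minimize  7y1 + 4y2 + 13y3 + 6y4
  subject to:
    y1 + 4y3 + y4 >= 6
    y2 + y3 + 3y4 >= 6
    y1, y2, y3, y4 >= 0

Solving the primal: x* = (3, 1).
  primal value c^T x* = 24.
Solving the dual: y* = (0, 0, 1.0909, 1.6364).
  dual value b^T y* = 24.
Strong duality: c^T x* = b^T y*. Confirmed.

24


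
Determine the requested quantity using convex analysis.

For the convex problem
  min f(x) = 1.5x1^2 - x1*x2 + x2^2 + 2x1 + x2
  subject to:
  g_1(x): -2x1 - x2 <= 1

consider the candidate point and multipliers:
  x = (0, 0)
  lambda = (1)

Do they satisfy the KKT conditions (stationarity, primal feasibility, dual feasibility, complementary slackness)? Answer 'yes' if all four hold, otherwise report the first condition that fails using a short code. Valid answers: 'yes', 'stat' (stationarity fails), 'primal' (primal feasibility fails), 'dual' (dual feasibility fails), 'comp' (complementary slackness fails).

Gradient of f: grad f(x) = Q x + c = (2, 1)
Constraint values g_i(x) = a_i^T x - b_i:
  g_1((0, 0)) = -1
Stationarity residual: grad f(x) + sum_i lambda_i a_i = (0, 0)
  -> stationarity OK
Primal feasibility (all g_i <= 0): OK
Dual feasibility (all lambda_i >= 0): OK
Complementary slackness (lambda_i * g_i(x) = 0 for all i): FAILS

Verdict: the first failing condition is complementary_slackness -> comp.

comp


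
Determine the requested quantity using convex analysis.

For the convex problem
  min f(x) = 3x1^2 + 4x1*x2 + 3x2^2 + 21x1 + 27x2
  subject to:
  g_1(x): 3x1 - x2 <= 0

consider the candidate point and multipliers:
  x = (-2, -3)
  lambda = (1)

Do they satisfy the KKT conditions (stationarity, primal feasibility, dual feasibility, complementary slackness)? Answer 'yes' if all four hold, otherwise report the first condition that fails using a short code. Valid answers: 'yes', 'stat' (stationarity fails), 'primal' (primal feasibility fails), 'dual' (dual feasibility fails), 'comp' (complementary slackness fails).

Gradient of f: grad f(x) = Q x + c = (-3, 1)
Constraint values g_i(x) = a_i^T x - b_i:
  g_1((-2, -3)) = -3
Stationarity residual: grad f(x) + sum_i lambda_i a_i = (0, 0)
  -> stationarity OK
Primal feasibility (all g_i <= 0): OK
Dual feasibility (all lambda_i >= 0): OK
Complementary slackness (lambda_i * g_i(x) = 0 for all i): FAILS

Verdict: the first failing condition is complementary_slackness -> comp.

comp


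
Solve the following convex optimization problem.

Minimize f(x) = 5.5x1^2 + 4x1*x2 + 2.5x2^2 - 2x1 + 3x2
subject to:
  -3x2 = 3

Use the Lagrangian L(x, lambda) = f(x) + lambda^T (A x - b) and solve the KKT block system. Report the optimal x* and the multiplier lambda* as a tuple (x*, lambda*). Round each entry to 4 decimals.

Form the Lagrangian:
  L(x, lambda) = (1/2) x^T Q x + c^T x + lambda^T (A x - b)
Stationarity (grad_x L = 0): Q x + c + A^T lambda = 0.
Primal feasibility: A x = b.

This gives the KKT block system:
  [ Q   A^T ] [ x     ]   [-c ]
  [ A    0  ] [ lambda ] = [ b ]

Solving the linear system:
  x*      = (0.5455, -1)
  lambda* = (0.0606)
  f(x*)   = -2.1364

x* = (0.5455, -1), lambda* = (0.0606)


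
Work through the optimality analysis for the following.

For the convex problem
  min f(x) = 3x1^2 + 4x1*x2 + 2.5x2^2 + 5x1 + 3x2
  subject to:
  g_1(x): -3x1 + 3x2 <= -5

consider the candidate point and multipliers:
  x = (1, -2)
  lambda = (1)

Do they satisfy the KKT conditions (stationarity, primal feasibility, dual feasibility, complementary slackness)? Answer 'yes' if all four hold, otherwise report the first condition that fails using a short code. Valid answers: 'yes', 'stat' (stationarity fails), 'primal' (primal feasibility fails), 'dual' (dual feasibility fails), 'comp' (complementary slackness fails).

Gradient of f: grad f(x) = Q x + c = (3, -3)
Constraint values g_i(x) = a_i^T x - b_i:
  g_1((1, -2)) = -4
Stationarity residual: grad f(x) + sum_i lambda_i a_i = (0, 0)
  -> stationarity OK
Primal feasibility (all g_i <= 0): OK
Dual feasibility (all lambda_i >= 0): OK
Complementary slackness (lambda_i * g_i(x) = 0 for all i): FAILS

Verdict: the first failing condition is complementary_slackness -> comp.

comp


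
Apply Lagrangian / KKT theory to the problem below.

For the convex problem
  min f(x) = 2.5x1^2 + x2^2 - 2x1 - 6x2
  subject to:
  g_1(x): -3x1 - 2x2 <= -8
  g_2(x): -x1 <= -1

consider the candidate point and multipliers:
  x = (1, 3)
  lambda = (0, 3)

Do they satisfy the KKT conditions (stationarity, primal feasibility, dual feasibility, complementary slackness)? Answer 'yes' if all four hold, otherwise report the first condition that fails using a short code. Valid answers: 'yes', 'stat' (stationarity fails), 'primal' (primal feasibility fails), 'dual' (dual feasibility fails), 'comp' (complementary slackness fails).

Gradient of f: grad f(x) = Q x + c = (3, 0)
Constraint values g_i(x) = a_i^T x - b_i:
  g_1((1, 3)) = -1
  g_2((1, 3)) = 0
Stationarity residual: grad f(x) + sum_i lambda_i a_i = (0, 0)
  -> stationarity OK
Primal feasibility (all g_i <= 0): OK
Dual feasibility (all lambda_i >= 0): OK
Complementary slackness (lambda_i * g_i(x) = 0 for all i): OK

Verdict: yes, KKT holds.

yes


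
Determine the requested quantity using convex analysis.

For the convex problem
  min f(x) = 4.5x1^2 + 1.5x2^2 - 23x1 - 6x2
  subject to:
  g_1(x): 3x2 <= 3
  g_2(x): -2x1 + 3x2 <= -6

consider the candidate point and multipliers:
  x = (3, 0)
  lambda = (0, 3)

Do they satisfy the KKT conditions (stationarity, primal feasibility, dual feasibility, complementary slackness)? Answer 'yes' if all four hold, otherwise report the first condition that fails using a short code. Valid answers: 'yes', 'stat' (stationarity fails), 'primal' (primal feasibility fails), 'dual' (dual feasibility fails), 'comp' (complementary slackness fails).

Gradient of f: grad f(x) = Q x + c = (4, -6)
Constraint values g_i(x) = a_i^T x - b_i:
  g_1((3, 0)) = -3
  g_2((3, 0)) = 0
Stationarity residual: grad f(x) + sum_i lambda_i a_i = (-2, 3)
  -> stationarity FAILS
Primal feasibility (all g_i <= 0): OK
Dual feasibility (all lambda_i >= 0): OK
Complementary slackness (lambda_i * g_i(x) = 0 for all i): OK

Verdict: the first failing condition is stationarity -> stat.

stat


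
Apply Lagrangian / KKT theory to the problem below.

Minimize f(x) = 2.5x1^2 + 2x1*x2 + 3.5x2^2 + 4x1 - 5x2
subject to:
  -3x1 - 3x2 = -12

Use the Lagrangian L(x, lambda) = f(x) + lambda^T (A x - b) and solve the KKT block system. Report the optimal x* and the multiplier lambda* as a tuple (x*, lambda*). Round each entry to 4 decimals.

Form the Lagrangian:
  L(x, lambda) = (1/2) x^T Q x + c^T x + lambda^T (A x - b)
Stationarity (grad_x L = 0): Q x + c + A^T lambda = 0.
Primal feasibility: A x = b.

This gives the KKT block system:
  [ Q   A^T ] [ x     ]   [-c ]
  [ A    0  ] [ lambda ] = [ b ]

Solving the linear system:
  x*      = (1.375, 2.625)
  lambda* = (5.375)
  f(x*)   = 28.4375

x* = (1.375, 2.625), lambda* = (5.375)


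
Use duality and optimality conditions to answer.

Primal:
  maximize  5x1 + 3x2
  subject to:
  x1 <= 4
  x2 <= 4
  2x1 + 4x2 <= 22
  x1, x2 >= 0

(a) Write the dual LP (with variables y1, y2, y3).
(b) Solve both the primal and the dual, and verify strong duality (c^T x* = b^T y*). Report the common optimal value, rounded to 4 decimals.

The standard primal-dual pair for 'max c^T x s.t. A x <= b, x >= 0' is:
  Dual:  min b^T y  s.t.  A^T y >= c,  y >= 0.

So the dual LP is:
  minimize  4y1 + 4y2 + 22y3
  subject to:
    y1 + 2y3 >= 5
    y2 + 4y3 >= 3
    y1, y2, y3 >= 0

Solving the primal: x* = (4, 3.5).
  primal value c^T x* = 30.5.
Solving the dual: y* = (3.5, 0, 0.75).
  dual value b^T y* = 30.5.
Strong duality: c^T x* = b^T y*. Confirmed.

30.5


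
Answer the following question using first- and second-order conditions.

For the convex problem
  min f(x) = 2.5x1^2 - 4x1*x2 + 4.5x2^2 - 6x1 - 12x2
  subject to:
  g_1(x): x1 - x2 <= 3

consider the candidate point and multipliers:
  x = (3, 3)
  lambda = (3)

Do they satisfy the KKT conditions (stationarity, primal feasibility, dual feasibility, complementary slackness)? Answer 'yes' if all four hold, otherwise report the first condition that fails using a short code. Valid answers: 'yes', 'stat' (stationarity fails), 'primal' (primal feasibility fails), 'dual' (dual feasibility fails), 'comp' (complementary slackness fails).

Gradient of f: grad f(x) = Q x + c = (-3, 3)
Constraint values g_i(x) = a_i^T x - b_i:
  g_1((3, 3)) = -3
Stationarity residual: grad f(x) + sum_i lambda_i a_i = (0, 0)
  -> stationarity OK
Primal feasibility (all g_i <= 0): OK
Dual feasibility (all lambda_i >= 0): OK
Complementary slackness (lambda_i * g_i(x) = 0 for all i): FAILS

Verdict: the first failing condition is complementary_slackness -> comp.

comp


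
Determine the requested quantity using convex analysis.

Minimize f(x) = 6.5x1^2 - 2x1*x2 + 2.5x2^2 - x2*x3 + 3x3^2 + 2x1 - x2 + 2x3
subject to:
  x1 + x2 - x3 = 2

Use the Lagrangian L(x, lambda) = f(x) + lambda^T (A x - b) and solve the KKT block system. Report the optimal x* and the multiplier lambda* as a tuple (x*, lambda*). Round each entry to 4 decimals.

Form the Lagrangian:
  L(x, lambda) = (1/2) x^T Q x + c^T x + lambda^T (A x - b)
Stationarity (grad_x L = 0): Q x + c + A^T lambda = 0.
Primal feasibility: A x = b.

This gives the KKT block system:
  [ Q   A^T ] [ x     ]   [-c ]
  [ A    0  ] [ lambda ] = [ b ]

Solving the linear system:
  x*      = (0.2778, 0.9074, -0.8148)
  lambda* = (-3.7963)
  f(x*)   = 2.8056

x* = (0.2778, 0.9074, -0.8148), lambda* = (-3.7963)


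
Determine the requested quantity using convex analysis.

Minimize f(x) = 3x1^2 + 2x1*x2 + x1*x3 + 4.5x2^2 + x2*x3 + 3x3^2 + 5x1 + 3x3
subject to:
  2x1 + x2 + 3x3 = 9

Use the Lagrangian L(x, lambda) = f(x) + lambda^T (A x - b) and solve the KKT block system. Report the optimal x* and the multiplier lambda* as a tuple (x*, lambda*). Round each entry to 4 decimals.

Form the Lagrangian:
  L(x, lambda) = (1/2) x^T Q x + c^T x + lambda^T (A x - b)
Stationarity (grad_x L = 0): Q x + c + A^T lambda = 0.
Primal feasibility: A x = b.

This gives the KKT block system:
  [ Q   A^T ] [ x     ]   [-c ]
  [ A    0  ] [ lambda ] = [ b ]

Solving the linear system:
  x*      = (0.7376, 0.2532, 2.4239)
  lambda* = (-6.178)
  f(x*)   = 33.2807

x* = (0.7376, 0.2532, 2.4239), lambda* = (-6.178)


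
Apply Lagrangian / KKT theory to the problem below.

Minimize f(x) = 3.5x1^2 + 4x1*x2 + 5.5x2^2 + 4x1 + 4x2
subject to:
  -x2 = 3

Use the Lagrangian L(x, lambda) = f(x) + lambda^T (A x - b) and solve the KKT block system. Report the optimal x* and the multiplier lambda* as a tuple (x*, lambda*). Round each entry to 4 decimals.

Form the Lagrangian:
  L(x, lambda) = (1/2) x^T Q x + c^T x + lambda^T (A x - b)
Stationarity (grad_x L = 0): Q x + c + A^T lambda = 0.
Primal feasibility: A x = b.

This gives the KKT block system:
  [ Q   A^T ] [ x     ]   [-c ]
  [ A    0  ] [ lambda ] = [ b ]

Solving the linear system:
  x*      = (1.1429, -3)
  lambda* = (-24.4286)
  f(x*)   = 32.9286

x* = (1.1429, -3), lambda* = (-24.4286)


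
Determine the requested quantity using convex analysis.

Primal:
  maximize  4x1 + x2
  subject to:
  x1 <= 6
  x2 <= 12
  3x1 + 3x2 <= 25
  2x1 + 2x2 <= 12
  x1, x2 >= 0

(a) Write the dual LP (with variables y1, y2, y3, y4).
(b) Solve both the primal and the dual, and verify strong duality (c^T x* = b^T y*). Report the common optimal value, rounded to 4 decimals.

The standard primal-dual pair for 'max c^T x s.t. A x <= b, x >= 0' is:
  Dual:  min b^T y  s.t.  A^T y >= c,  y >= 0.

So the dual LP is:
  minimize  6y1 + 12y2 + 25y3 + 12y4
  subject to:
    y1 + 3y3 + 2y4 >= 4
    y2 + 3y3 + 2y4 >= 1
    y1, y2, y3, y4 >= 0

Solving the primal: x* = (6, 0).
  primal value c^T x* = 24.
Solving the dual: y* = (3, 0, 0, 0.5).
  dual value b^T y* = 24.
Strong duality: c^T x* = b^T y*. Confirmed.

24


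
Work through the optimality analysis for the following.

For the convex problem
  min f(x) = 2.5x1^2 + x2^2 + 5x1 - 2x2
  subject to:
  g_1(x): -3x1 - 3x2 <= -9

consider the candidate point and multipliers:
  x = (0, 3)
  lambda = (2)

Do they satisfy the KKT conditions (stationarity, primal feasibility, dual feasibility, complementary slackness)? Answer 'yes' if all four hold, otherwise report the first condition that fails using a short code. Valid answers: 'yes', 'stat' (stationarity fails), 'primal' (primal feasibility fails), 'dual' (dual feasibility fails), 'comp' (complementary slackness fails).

Gradient of f: grad f(x) = Q x + c = (5, 4)
Constraint values g_i(x) = a_i^T x - b_i:
  g_1((0, 3)) = 0
Stationarity residual: grad f(x) + sum_i lambda_i a_i = (-1, -2)
  -> stationarity FAILS
Primal feasibility (all g_i <= 0): OK
Dual feasibility (all lambda_i >= 0): OK
Complementary slackness (lambda_i * g_i(x) = 0 for all i): OK

Verdict: the first failing condition is stationarity -> stat.

stat


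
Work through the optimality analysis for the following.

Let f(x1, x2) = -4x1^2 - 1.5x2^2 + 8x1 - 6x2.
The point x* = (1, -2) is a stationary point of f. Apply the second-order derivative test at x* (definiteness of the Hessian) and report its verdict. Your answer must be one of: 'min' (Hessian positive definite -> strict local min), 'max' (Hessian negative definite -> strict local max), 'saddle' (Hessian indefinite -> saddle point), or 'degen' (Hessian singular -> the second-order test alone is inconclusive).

Compute the Hessian H = grad^2 f:
  H = [[-8, 0], [0, -3]]
Verify stationarity: grad f(x*) = H x* + g = (0, 0).
Eigenvalues of H: -8, -3.
Both eigenvalues < 0, so H is negative definite -> x* is a strict local max.

max


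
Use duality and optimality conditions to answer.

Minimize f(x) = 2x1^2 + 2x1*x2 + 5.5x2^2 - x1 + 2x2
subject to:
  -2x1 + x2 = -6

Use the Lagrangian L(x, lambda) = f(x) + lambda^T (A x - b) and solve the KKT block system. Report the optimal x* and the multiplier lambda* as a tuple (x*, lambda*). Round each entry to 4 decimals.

Form the Lagrangian:
  L(x, lambda) = (1/2) x^T Q x + c^T x + lambda^T (A x - b)
Stationarity (grad_x L = 0): Q x + c + A^T lambda = 0.
Primal feasibility: A x = b.

This gives the KKT block system:
  [ Q   A^T ] [ x     ]   [-c ]
  [ A    0  ] [ lambda ] = [ b ]

Solving the linear system:
  x*      = (2.5179, -0.9643)
  lambda* = (3.5714)
  f(x*)   = 8.4911

x* = (2.5179, -0.9643), lambda* = (3.5714)


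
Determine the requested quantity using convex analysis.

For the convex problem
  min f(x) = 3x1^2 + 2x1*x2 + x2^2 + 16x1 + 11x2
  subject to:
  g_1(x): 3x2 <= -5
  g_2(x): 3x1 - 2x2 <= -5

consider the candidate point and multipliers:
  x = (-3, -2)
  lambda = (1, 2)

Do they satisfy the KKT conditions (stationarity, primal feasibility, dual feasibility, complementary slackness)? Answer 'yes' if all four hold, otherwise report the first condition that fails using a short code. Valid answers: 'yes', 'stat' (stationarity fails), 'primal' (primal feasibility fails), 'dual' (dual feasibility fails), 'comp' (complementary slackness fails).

Gradient of f: grad f(x) = Q x + c = (-6, 1)
Constraint values g_i(x) = a_i^T x - b_i:
  g_1((-3, -2)) = -1
  g_2((-3, -2)) = 0
Stationarity residual: grad f(x) + sum_i lambda_i a_i = (0, 0)
  -> stationarity OK
Primal feasibility (all g_i <= 0): OK
Dual feasibility (all lambda_i >= 0): OK
Complementary slackness (lambda_i * g_i(x) = 0 for all i): FAILS

Verdict: the first failing condition is complementary_slackness -> comp.

comp


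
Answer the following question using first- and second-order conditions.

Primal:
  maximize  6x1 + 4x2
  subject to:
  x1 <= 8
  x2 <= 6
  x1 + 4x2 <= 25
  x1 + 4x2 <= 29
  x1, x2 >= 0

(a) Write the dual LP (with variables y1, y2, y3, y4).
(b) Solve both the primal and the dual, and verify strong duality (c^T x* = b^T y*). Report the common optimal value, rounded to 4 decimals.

The standard primal-dual pair for 'max c^T x s.t. A x <= b, x >= 0' is:
  Dual:  min b^T y  s.t.  A^T y >= c,  y >= 0.

So the dual LP is:
  minimize  8y1 + 6y2 + 25y3 + 29y4
  subject to:
    y1 + y3 + y4 >= 6
    y2 + 4y3 + 4y4 >= 4
    y1, y2, y3, y4 >= 0

Solving the primal: x* = (8, 4.25).
  primal value c^T x* = 65.
Solving the dual: y* = (5, 0, 1, 0).
  dual value b^T y* = 65.
Strong duality: c^T x* = b^T y*. Confirmed.

65


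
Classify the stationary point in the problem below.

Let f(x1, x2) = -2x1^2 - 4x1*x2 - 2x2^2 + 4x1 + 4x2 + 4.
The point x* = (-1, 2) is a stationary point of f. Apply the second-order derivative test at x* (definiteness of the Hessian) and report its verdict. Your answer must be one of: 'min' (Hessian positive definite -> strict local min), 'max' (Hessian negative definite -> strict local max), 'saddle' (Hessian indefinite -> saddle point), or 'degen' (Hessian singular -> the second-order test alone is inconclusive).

Compute the Hessian H = grad^2 f:
  H = [[-4, -4], [-4, -4]]
Verify stationarity: grad f(x*) = H x* + g = (0, 0).
Eigenvalues of H: -8, 0.
H has a zero eigenvalue (singular; negative semidefinite but not definite), so H is neither positive definite, negative definite, nor indefinite. The second-order test alone is inconclusive -> degen.
(Indeed, f is constant along the null direction of H through x*, so x* is not a strict local extremum.)

degen


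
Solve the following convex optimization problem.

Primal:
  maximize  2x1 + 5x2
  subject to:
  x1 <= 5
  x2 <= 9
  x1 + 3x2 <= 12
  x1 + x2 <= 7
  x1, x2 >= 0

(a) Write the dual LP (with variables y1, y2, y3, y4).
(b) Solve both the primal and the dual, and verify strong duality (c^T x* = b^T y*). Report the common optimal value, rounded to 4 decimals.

The standard primal-dual pair for 'max c^T x s.t. A x <= b, x >= 0' is:
  Dual:  min b^T y  s.t.  A^T y >= c,  y >= 0.

So the dual LP is:
  minimize  5y1 + 9y2 + 12y3 + 7y4
  subject to:
    y1 + y3 + y4 >= 2
    y2 + 3y3 + y4 >= 5
    y1, y2, y3, y4 >= 0

Solving the primal: x* = (4.5, 2.5).
  primal value c^T x* = 21.5.
Solving the dual: y* = (0, 0, 1.5, 0.5).
  dual value b^T y* = 21.5.
Strong duality: c^T x* = b^T y*. Confirmed.

21.5


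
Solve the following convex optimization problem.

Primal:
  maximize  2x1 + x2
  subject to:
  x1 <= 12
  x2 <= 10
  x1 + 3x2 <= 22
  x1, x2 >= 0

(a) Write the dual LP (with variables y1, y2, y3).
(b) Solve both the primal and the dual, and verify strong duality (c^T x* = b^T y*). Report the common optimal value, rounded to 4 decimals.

The standard primal-dual pair for 'max c^T x s.t. A x <= b, x >= 0' is:
  Dual:  min b^T y  s.t.  A^T y >= c,  y >= 0.

So the dual LP is:
  minimize  12y1 + 10y2 + 22y3
  subject to:
    y1 + y3 >= 2
    y2 + 3y3 >= 1
    y1, y2, y3 >= 0

Solving the primal: x* = (12, 3.3333).
  primal value c^T x* = 27.3333.
Solving the dual: y* = (1.6667, 0, 0.3333).
  dual value b^T y* = 27.3333.
Strong duality: c^T x* = b^T y*. Confirmed.

27.3333


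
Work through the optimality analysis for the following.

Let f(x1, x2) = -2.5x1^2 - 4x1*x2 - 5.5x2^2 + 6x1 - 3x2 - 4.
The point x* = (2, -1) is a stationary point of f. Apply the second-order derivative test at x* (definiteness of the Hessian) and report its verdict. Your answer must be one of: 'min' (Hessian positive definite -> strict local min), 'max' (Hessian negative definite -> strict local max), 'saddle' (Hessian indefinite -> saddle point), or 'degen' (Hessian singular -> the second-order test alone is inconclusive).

Compute the Hessian H = grad^2 f:
  H = [[-5, -4], [-4, -11]]
Verify stationarity: grad f(x*) = H x* + g = (0, 0).
Eigenvalues of H: -13, -3.
Both eigenvalues < 0, so H is negative definite -> x* is a strict local max.

max


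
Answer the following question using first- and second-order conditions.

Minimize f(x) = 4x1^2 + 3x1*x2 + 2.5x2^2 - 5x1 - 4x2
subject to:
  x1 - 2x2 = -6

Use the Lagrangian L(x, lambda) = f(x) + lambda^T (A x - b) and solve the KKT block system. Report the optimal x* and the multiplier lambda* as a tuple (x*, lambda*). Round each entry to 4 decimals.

Form the Lagrangian:
  L(x, lambda) = (1/2) x^T Q x + c^T x + lambda^T (A x - b)
Stationarity (grad_x L = 0): Q x + c + A^T lambda = 0.
Primal feasibility: A x = b.

This gives the KKT block system:
  [ Q   A^T ] [ x     ]   [-c ]
  [ A    0  ] [ lambda ] = [ b ]

Solving the linear system:
  x*      = (-0.7755, 2.6122)
  lambda* = (3.3673)
  f(x*)   = 6.8163

x* = (-0.7755, 2.6122), lambda* = (3.3673)


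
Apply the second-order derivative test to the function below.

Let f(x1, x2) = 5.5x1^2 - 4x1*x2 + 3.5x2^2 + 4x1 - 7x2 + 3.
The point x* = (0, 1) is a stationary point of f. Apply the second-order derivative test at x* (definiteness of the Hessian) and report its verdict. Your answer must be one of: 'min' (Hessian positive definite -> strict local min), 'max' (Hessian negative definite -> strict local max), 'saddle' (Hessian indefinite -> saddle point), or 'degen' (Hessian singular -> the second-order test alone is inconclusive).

Compute the Hessian H = grad^2 f:
  H = [[11, -4], [-4, 7]]
Verify stationarity: grad f(x*) = H x* + g = (0, 0).
Eigenvalues of H: 4.5279, 13.4721.
Both eigenvalues > 0, so H is positive definite -> x* is a strict local min.

min


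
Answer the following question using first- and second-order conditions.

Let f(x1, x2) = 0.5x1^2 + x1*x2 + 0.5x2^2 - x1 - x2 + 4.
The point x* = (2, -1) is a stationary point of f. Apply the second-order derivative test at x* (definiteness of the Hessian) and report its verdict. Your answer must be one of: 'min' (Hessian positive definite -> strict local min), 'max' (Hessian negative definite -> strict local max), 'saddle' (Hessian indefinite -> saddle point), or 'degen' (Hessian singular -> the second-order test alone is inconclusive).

Compute the Hessian H = grad^2 f:
  H = [[1, 1], [1, 1]]
Verify stationarity: grad f(x*) = H x* + g = (0, 0).
Eigenvalues of H: 0, 2.
H has a zero eigenvalue (singular; positive semidefinite but not definite), so H is neither positive definite, negative definite, nor indefinite. The second-order test alone is inconclusive -> degen.
(Indeed, f is constant along the null direction of H through x*, so x* is not a strict local extremum.)

degen


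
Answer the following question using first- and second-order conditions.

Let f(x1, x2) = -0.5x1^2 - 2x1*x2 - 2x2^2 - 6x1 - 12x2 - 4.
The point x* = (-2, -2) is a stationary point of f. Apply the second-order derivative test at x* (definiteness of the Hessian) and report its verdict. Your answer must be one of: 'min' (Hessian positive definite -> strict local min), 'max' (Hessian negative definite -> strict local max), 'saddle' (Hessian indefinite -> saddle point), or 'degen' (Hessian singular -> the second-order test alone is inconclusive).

Compute the Hessian H = grad^2 f:
  H = [[-1, -2], [-2, -4]]
Verify stationarity: grad f(x*) = H x* + g = (0, 0).
Eigenvalues of H: -5, 0.
H has a zero eigenvalue (singular; negative semidefinite but not definite), so H is neither positive definite, negative definite, nor indefinite. The second-order test alone is inconclusive -> degen.
(Indeed, f is constant along the null direction of H through x*, so x* is not a strict local extremum.)

degen


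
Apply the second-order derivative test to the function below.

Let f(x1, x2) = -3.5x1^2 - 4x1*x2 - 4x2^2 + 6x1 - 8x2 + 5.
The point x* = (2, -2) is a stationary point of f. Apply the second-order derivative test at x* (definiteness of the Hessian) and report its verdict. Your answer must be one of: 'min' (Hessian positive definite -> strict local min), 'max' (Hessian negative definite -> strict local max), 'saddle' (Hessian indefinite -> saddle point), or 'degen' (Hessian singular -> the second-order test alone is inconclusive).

Compute the Hessian H = grad^2 f:
  H = [[-7, -4], [-4, -8]]
Verify stationarity: grad f(x*) = H x* + g = (0, 0).
Eigenvalues of H: -11.5311, -3.4689.
Both eigenvalues < 0, so H is negative definite -> x* is a strict local max.

max
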